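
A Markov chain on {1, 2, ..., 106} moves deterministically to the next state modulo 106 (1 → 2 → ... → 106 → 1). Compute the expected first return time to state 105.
E[T_105 | X_0 = 105] = 106

The chain cycles deterministically, so starting at state 105 it returns in exactly 106 steps. Equivalently, the stationary distribution is uniform π_j = 1/106 for every state j, so by Kac's formula E[T_105] = 1/π_105 = 106.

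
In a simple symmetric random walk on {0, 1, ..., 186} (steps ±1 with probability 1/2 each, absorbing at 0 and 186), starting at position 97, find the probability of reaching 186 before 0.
P(hit 186 before 0) = 97/186

Let u_k = P(hit 186 before 0 | start at k). Then u_0 = 0, u_186 = 1, and u_k = u_{k-1}/2 + u_{k+1}/2 for 1 ≤ k ≤ 185. This harmonic recurrence is solved by u_k = k/186, giving u_97 = 97/186.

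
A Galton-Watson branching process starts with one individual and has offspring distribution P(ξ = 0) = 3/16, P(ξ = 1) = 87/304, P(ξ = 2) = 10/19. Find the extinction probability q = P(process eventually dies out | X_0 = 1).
q = 57/160

The pgf is f(s) = 3/16 + 87/304·s + 10/19·s². The extinction probability q is the smallest fixed point of f in [0, 1]. Setting s = f(s):
  10/19·s² + (87/304 − 1)·s + 3/16 = 0
  10/19·s² − (3/16 + 10/19)·s + 3/16 = 0
which factors as (s − 1)·(10/19·s − 3/16) = 0, giving roots s = 1 and s = (3/16)/(10/19) = 57/160.
Mean offspring μ = 87/304 + 2·10/19 = 407/304 > 1 (supercritical), so q < 1. The extinction probability is the smaller root: q = (3/16)/(10/19) = 57/160.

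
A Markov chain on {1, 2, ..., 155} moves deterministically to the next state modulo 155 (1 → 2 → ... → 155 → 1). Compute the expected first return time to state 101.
E[T_101 | X_0 = 101] = 155

The chain cycles deterministically, so starting at state 101 it returns in exactly 155 steps. Equivalently, the stationary distribution is uniform π_j = 1/155 for every state j, so by Kac's formula E[T_101] = 1/π_101 = 155.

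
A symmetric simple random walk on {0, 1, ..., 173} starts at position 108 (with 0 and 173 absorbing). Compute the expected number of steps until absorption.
E[τ | X_0 = 108] = 7020

Let v_k = E[τ | X_0 = k]. Boundary: v_0 = v_173 = 0. Recurrence: v_k = 1 + (v_{k-1} + v_{k+1})/2 for 1 ≤ k ≤ 172. The particular solution to v_k − (v_{k-1} + v_{k+1})/2 = 1 is v_k = −k^2. Adding homogeneous solution A + B k and matching boundaries gives v_k = k (173 − k). Substituting k = 108: v_108 = 108 · 65 = 7020.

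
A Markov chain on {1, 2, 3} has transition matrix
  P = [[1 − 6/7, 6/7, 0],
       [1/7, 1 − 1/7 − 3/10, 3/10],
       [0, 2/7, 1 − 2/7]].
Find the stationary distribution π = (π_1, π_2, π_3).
π = (10/133, 60/133, 9/19)

This is a birth-death chain on three states, which satisfies detailed balance: π_1 · P_{12} = π_2 · P_{21} and π_2 · P_{23} = π_3 · P_{32}.
From π_1 · 6/7 = π_2 · 1/7: π_2/π_1 = (6/7)/(1/7) = 6.
From π_2 · 3/10 = π_3 · 2/7: π_3/π_2 = (3/10)/(2/7) = 21/20.
Take π_1 proportional to 1; then unnormalized π = (1, 6, 63/10). Normalize by dividing by the sum 133/10:
  π = (10/133, 60/133, 9/19).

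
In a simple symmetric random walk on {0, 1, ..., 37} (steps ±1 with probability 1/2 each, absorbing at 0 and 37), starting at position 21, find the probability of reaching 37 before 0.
P(hit 37 before 0) = 21/37

Let u_k = P(hit 37 before 0 | start at k). Then u_0 = 0, u_37 = 1, and u_k = u_{k-1}/2 + u_{k+1}/2 for 1 ≤ k ≤ 36. This harmonic recurrence is solved by u_k = k/37, giving u_21 = 21/37.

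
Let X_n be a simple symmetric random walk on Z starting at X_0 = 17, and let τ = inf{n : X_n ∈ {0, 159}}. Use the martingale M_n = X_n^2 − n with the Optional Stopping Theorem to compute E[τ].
E[τ] = 2414

M_n = X_n^2 − n is a martingale (since E[X_{n+1}^2 | F_n] = X_n^2 + 1). By OST (τ has finite mean in a bounded region), E[M_τ] = E[M_0] = X_0^2 − 0 = 17^2 = 289. Also E[M_τ] = E[X_τ^2] − E[τ]. The walk exits at 0 or 159, with P(hit 159 first) = 17/159, so E[X_τ^2] = 159^2 · 17/159 + 0 = 2703. Thus E[τ] = E[X_τ^2] − E[M_τ] = 2703 − 289 = 2414 = 17(159 − 17) = 2414.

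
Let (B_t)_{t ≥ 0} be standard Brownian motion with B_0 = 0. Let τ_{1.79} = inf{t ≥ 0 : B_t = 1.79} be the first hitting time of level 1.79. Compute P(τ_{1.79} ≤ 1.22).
P(τ_{1.79} ≤ 1.22) = 2(1 − Φ(1.79/√1.22)) = 2(1 − Φ(1.6206)) ≈ 0.1051

By the reflection principle for standard BM, P(τ_b ≤ t) = 2 · P(B_t ≥ b). Since B_t ~ N(0, t), P(B_t ≥ 1.79) = 1 − Φ(1.79/√t) = 1 − Φ(1.79/√1.22) = 1 − Φ(1.6206) ≈ 0.05255. Doubling: P(τ_{1.79} ≤ 1.22) ≈ 2 · 0.05255 = 0.10510 ≈ 0.1051.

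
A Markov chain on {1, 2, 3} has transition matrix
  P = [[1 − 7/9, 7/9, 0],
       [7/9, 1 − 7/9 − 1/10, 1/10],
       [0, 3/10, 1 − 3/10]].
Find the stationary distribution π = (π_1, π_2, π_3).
π = (3/7, 3/7, 1/7)

This is a birth-death chain on three states, which satisfies detailed balance: π_1 · P_{12} = π_2 · P_{21} and π_2 · P_{23} = π_3 · P_{32}.
From π_1 · 7/9 = π_2 · 7/9: π_2/π_1 = (7/9)/(7/9) = 1.
From π_2 · 1/10 = π_3 · 3/10: π_3/π_2 = (1/10)/(3/10) = 1/3.
Take π_1 proportional to 1; then unnormalized π = (1, 1, 1/3). Normalize by dividing by the sum 7/3:
  π = (3/7, 3/7, 1/7).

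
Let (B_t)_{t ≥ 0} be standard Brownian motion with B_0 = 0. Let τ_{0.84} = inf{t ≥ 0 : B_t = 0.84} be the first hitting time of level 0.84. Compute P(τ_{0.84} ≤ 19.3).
P(τ_{0.84} ≤ 19.3) = 2(1 − Φ(0.84/√19.3)) = 2(1 − Φ(0.1912)) ≈ 0.8484

By the reflection principle for standard BM, P(τ_b ≤ t) = 2 · P(B_t ≥ b). Since B_t ~ N(0, t), P(B_t ≥ 0.84) = 1 − Φ(0.84/√t) = 1 − Φ(0.84/√19.3) = 1 − Φ(0.1912) ≈ 0.42418. Doubling: P(τ_{0.84} ≤ 19.3) ≈ 2 · 0.42418 = 0.84836 ≈ 0.8484.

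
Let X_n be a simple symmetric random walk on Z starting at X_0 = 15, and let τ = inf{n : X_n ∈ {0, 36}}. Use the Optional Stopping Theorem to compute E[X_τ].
E[X_τ] = 15

X_n is a martingale and τ is a bounded-mean stopping time (indeed τ is finite a.s. with bounded expectation since the walk is in a bounded region). By the OST, E[X_τ] = E[X_0] = 15. Equivalently: E[X_τ] = 36 · P(hit 36 first) + 0 · P(hit 0 first) = 36 · (15/36) = 15.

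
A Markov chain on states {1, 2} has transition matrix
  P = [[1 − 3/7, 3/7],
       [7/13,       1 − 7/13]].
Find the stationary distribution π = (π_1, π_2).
π_1 = 49/88, π_2 = 39/88

Solve πP = π with π_1 + π_2 = 1. From πP = π: π_1 · (1 − 3/7) + π_2 · 7/13 = π_1 ⇒ π_2 · 7/13 = π_1 · 3/7 ⇒ π_2/π_1 = (3/7)/(7/13) = 39/49. Together with π_1 + π_2 = 1:
  π_1 = (7/13)/(3/7 + 7/13) = (7/13)/(88/91) = 49/88,
  π_2 = (3/7)/(3/7 + 7/13) = (3/7)/(88/91) = 39/88.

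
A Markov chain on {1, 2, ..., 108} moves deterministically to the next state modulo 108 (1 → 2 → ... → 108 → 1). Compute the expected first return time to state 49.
E[T_49 | X_0 = 49] = 108

The chain cycles deterministically, so starting at state 49 it returns in exactly 108 steps. Equivalently, the stationary distribution is uniform π_j = 1/108 for every state j, so by Kac's formula E[T_49] = 1/π_49 = 108.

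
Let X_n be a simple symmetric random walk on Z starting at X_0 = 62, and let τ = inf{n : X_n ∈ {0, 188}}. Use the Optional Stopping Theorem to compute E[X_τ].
E[X_τ] = 62

X_n is a martingale and τ is a bounded-mean stopping time (indeed τ is finite a.s. with bounded expectation since the walk is in a bounded region). By the OST, E[X_τ] = E[X_0] = 62. Equivalently: E[X_τ] = 188 · P(hit 188 first) + 0 · P(hit 0 first) = 188 · (62/188) = 62.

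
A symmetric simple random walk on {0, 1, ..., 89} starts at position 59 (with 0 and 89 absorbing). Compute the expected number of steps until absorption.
E[τ | X_0 = 59] = 1770

Let v_k = E[τ | X_0 = k]. Boundary: v_0 = v_89 = 0. Recurrence: v_k = 1 + (v_{k-1} + v_{k+1})/2 for 1 ≤ k ≤ 88. The particular solution to v_k − (v_{k-1} + v_{k+1})/2 = 1 is v_k = −k^2. Adding homogeneous solution A + B k and matching boundaries gives v_k = k (89 − k). Substituting k = 59: v_59 = 59 · 30 = 1770.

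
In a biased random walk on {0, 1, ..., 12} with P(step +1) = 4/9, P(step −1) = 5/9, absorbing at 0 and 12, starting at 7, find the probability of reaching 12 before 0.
P(hit 12 before 0) = (1 − (5/4)^7) / (1 − (5/4)^12) = 63222784/227363409

Let u_k denote P(reach 12 before 0 | start at k). Boundary: u_0 = 0, u_12 = 1. Recurrence: u_k = 4/9·u_{k+1} + 5/9·u_{k-1} for 1 ≤ k ≤ 11. Try u_k = A + B·r^k with r = q/p = (5/9)/(4/9) = 5/4. Substitution satisfies the recurrence; boundary conditions give:
  u_k = (1 − r^k) / (1 − r^N) = (1 − (5/4)^7) / (1 − (5/4)^12) = 63222784/227363409.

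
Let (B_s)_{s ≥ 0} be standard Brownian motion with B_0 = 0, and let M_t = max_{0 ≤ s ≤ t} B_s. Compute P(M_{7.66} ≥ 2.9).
P(M_{7.66} ≥ 2.9) = 2·P(B_{7.66} ≥ 2.9) = 2(1 − Φ(2.9/√7.66)) ≈ 0.2947

By the reflection principle for Brownian motion, P(M_t ≥ a) = 2 · P(B_t ≥ a) for a ≥ 0. Since B_t ~ N(0, t), P(B_t ≥ 2.9) = 1 − Φ(2.9/√t) = 1 − Φ(2.9/√7.66) = 1 − Φ(1.0478). So
  P(M_{7.66} ≥ 2.9) = 2(1 − Φ(1.0478)) ≈ 0.2947.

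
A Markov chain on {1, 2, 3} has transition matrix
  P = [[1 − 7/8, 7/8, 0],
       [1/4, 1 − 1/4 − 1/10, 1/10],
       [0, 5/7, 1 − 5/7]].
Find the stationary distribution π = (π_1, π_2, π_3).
π = (100/499, 350/499, 49/499)

This is a birth-death chain on three states, which satisfies detailed balance: π_1 · P_{12} = π_2 · P_{21} and π_2 · P_{23} = π_3 · P_{32}.
From π_1 · 7/8 = π_2 · 1/4: π_2/π_1 = (7/8)/(1/4) = 7/2.
From π_2 · 1/10 = π_3 · 5/7: π_3/π_2 = (1/10)/(5/7) = 7/50.
Take π_1 proportional to 1; then unnormalized π = (1, 7/2, 49/100). Normalize by dividing by the sum 499/100:
  π = (100/499, 350/499, 49/499).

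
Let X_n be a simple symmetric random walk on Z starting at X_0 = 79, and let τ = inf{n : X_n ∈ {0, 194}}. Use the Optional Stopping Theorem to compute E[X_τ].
E[X_τ] = 79

X_n is a martingale and τ is a bounded-mean stopping time (indeed τ is finite a.s. with bounded expectation since the walk is in a bounded region). By the OST, E[X_τ] = E[X_0] = 79. Equivalently: E[X_τ] = 194 · P(hit 194 first) + 0 · P(hit 0 first) = 194 · (79/194) = 79.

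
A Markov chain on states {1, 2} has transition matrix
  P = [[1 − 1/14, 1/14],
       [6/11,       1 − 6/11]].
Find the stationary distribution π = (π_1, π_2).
π_1 = 84/95, π_2 = 11/95

Solve πP = π with π_1 + π_2 = 1. From πP = π: π_1 · (1 − 1/14) + π_2 · 6/11 = π_1 ⇒ π_2 · 6/11 = π_1 · 1/14 ⇒ π_2/π_1 = (1/14)/(6/11) = 11/84. Together with π_1 + π_2 = 1:
  π_1 = (6/11)/(1/14 + 6/11) = (6/11)/(95/154) = 84/95,
  π_2 = (1/14)/(1/14 + 6/11) = (1/14)/(95/154) = 11/95.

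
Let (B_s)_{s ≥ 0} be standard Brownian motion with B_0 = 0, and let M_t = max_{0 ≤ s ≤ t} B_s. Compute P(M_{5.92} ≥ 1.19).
P(M_{5.92} ≥ 1.19) = 2·P(B_{5.92} ≥ 1.19) = 2(1 − Φ(1.19/√5.92)) ≈ 0.6248

By the reflection principle for Brownian motion, P(M_t ≥ a) = 2 · P(B_t ≥ a) for a ≥ 0. Since B_t ~ N(0, t), P(B_t ≥ 1.19) = 1 − Φ(1.19/√t) = 1 − Φ(1.19/√5.92) = 1 − Φ(0.4891). So
  P(M_{5.92} ≥ 1.19) = 2(1 − Φ(0.4891)) ≈ 0.6248.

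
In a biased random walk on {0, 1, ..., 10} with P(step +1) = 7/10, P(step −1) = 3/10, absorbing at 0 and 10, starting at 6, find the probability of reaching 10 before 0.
P(hit 10 before 0) = (1 − (3/7)^6) / (1 − (3/7)^10) = 7018123/7060405

Let u_k denote P(reach 10 before 0 | start at k). Boundary: u_0 = 0, u_10 = 1. Recurrence: u_k = 7/10·u_{k+1} + 3/10·u_{k-1} for 1 ≤ k ≤ 9. Try u_k = A + B·r^k with r = q/p = (3/10)/(7/10) = 3/7. Substitution satisfies the recurrence; boundary conditions give:
  u_k = (1 − r^k) / (1 − r^N) = (1 − (3/7)^6) / (1 − (3/7)^10) = 7018123/7060405.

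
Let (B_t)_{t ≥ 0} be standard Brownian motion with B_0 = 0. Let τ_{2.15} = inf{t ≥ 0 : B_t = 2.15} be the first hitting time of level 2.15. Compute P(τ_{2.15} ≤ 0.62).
P(τ_{2.15} ≤ 0.62) = 2(1 − Φ(2.15/√0.62)) = 2(1 − Φ(2.7305)) ≈ 0.0063

By the reflection principle for standard BM, P(τ_b ≤ t) = 2 · P(B_t ≥ b). Since B_t ~ N(0, t), P(B_t ≥ 2.15) = 1 − Φ(2.15/√t) = 1 − Φ(2.15/√0.62) = 1 − Φ(2.7305) ≈ 0.00316. Doubling: P(τ_{2.15} ≤ 0.62) ≈ 2 · 0.00316 = 0.00632 ≈ 0.0063.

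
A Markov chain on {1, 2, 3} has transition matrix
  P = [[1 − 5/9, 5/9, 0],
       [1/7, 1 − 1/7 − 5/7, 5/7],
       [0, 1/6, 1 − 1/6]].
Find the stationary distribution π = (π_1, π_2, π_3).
π = (9/194, 35/194, 75/97)

This is a birth-death chain on three states, which satisfies detailed balance: π_1 · P_{12} = π_2 · P_{21} and π_2 · P_{23} = π_3 · P_{32}.
From π_1 · 5/9 = π_2 · 1/7: π_2/π_1 = (5/9)/(1/7) = 35/9.
From π_2 · 5/7 = π_3 · 1/6: π_3/π_2 = (5/7)/(1/6) = 30/7.
Take π_1 proportional to 1; then unnormalized π = (1, 35/9, 50/3). Normalize by dividing by the sum 194/9:
  π = (9/194, 35/194, 75/97).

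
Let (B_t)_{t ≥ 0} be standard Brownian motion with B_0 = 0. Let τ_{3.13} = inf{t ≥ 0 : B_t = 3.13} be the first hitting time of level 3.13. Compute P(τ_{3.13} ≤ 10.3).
P(τ_{3.13} ≤ 10.3) = 2(1 − Φ(3.13/√10.3)) = 2(1 − Φ(0.9753)) ≈ 0.3294

By the reflection principle for standard BM, P(τ_b ≤ t) = 2 · P(B_t ≥ b). Since B_t ~ N(0, t), P(B_t ≥ 3.13) = 1 − Φ(3.13/√t) = 1 − Φ(3.13/√10.3) = 1 − Φ(0.9753) ≈ 0.16471. Doubling: P(τ_{3.13} ≤ 10.3) ≈ 2 · 0.16471 = 0.32942 ≈ 0.3294.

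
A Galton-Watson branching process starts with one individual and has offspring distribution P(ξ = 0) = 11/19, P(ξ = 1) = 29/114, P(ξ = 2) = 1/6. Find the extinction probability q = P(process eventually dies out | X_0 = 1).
q = 1

Mean offspring μ = 0·11/19 + 1·29/114 + 2·1/6 = 67/114 ≤ 1. For μ ≤ 1 with offspring not concentrated at 1, the Galton-Watson process goes extinct almost surely, so q = 1.
(Algebraic check: The pgf is f(s) = 11/19 + 29/114·s + 1/6·s². The extinction probability q is the smallest fixed point of f in [0, 1]. Setting s = f(s):
  1/6·s² + (29/114 − 1)·s + 11/19 = 0
  1/6·s² − (11/19 + 1/6)·s + 11/19 = 0
which factors as (s − 1)·(1/6·s − 11/19) = 0, giving roots s = 1 and s = (11/19)/(1/6) = 66/19. Since 66/19 ≥ 1, the smallest root in [0, 1] is s = 1.)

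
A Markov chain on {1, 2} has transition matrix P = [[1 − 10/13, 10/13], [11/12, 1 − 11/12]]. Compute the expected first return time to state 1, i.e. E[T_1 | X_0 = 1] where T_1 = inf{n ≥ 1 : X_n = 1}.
E[T_1 | X_0 = 1] = 1/π_1 = 263/143

For an irreducible recurrent Markov chain with stationary distribution π, E[T_i | X_0 = i] = 1/π_i (Kac's formula). Here π_1 = (11/12)/(10/13 + 11/12) = (11/12)/(263/156) = 143/263, so E[T_1 | X_0 = 1] = 1/π_1 = (10/13 + 11/12)/(11/12) = (263/156)/(11/12) = 263/143.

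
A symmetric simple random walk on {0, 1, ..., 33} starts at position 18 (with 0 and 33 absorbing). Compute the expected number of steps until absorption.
E[τ | X_0 = 18] = 270

Let v_k = E[τ | X_0 = k]. Boundary: v_0 = v_33 = 0. Recurrence: v_k = 1 + (v_{k-1} + v_{k+1})/2 for 1 ≤ k ≤ 32. The particular solution to v_k − (v_{k-1} + v_{k+1})/2 = 1 is v_k = −k^2. Adding homogeneous solution A + B k and matching boundaries gives v_k = k (33 − k). Substituting k = 18: v_18 = 18 · 15 = 270.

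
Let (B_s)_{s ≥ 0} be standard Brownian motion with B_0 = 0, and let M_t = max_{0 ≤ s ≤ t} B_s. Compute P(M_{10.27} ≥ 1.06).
P(M_{10.27} ≥ 1.06) = 2·P(B_{10.27} ≥ 1.06) = 2(1 − Φ(1.06/√10.27)) ≈ 0.7408

By the reflection principle for Brownian motion, P(M_t ≥ a) = 2 · P(B_t ≥ a) for a ≥ 0. Since B_t ~ N(0, t), P(B_t ≥ 1.06) = 1 − Φ(1.06/√t) = 1 − Φ(1.06/√10.27) = 1 − Φ(0.3308). So
  P(M_{10.27} ≥ 1.06) = 2(1 − Φ(0.3308)) ≈ 0.7408.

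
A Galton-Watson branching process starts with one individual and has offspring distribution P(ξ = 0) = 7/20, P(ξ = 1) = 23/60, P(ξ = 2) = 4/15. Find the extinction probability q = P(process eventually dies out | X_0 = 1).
q = 1

Mean offspring μ = 0·7/20 + 1·23/60 + 2·4/15 = 11/12 ≤ 1. For μ ≤ 1 with offspring not concentrated at 1, the Galton-Watson process goes extinct almost surely, so q = 1.
(Algebraic check: The pgf is f(s) = 7/20 + 23/60·s + 4/15·s². The extinction probability q is the smallest fixed point of f in [0, 1]. Setting s = f(s):
  4/15·s² + (23/60 − 1)·s + 7/20 = 0
  4/15·s² − (7/20 + 4/15)·s + 7/20 = 0
which factors as (s − 1)·(4/15·s − 7/20) = 0, giving roots s = 1 and s = (7/20)/(4/15) = 21/16. Since 21/16 ≥ 1, the smallest root in [0, 1] is s = 1.)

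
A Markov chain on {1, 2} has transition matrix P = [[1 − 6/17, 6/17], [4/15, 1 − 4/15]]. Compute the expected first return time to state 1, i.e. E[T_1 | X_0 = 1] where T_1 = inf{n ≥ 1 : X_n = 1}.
E[T_1 | X_0 = 1] = 1/π_1 = 79/34

For an irreducible recurrent Markov chain with stationary distribution π, E[T_i | X_0 = i] = 1/π_i (Kac's formula). Here π_1 = (4/15)/(6/17 + 4/15) = (4/15)/(158/255) = 34/79, so E[T_1 | X_0 = 1] = 1/π_1 = (6/17 + 4/15)/(4/15) = (158/255)/(4/15) = 79/34.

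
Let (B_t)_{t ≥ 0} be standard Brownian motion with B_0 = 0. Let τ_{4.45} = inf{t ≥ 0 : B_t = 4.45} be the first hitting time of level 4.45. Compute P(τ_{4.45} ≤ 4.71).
P(τ_{4.45} ≤ 4.71) = 2(1 − Φ(4.45/√4.71)) = 2(1 − Φ(2.0505)) ≈ 0.0403

By the reflection principle for standard BM, P(τ_b ≤ t) = 2 · P(B_t ≥ b). Since B_t ~ N(0, t), P(B_t ≥ 4.45) = 1 − Φ(4.45/√t) = 1 − Φ(4.45/√4.71) = 1 − Φ(2.0505) ≈ 0.02016. Doubling: P(τ_{4.45} ≤ 4.71) ≈ 2 · 0.02016 = 0.04032 ≈ 0.0403.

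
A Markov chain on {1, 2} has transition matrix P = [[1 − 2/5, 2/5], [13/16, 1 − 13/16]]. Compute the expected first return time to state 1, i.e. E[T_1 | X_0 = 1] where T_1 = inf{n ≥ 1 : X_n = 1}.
E[T_1 | X_0 = 1] = 1/π_1 = 97/65

For an irreducible recurrent Markov chain with stationary distribution π, E[T_i | X_0 = i] = 1/π_i (Kac's formula). Here π_1 = (13/16)/(2/5 + 13/16) = (13/16)/(97/80) = 65/97, so E[T_1 | X_0 = 1] = 1/π_1 = (2/5 + 13/16)/(13/16) = (97/80)/(13/16) = 97/65.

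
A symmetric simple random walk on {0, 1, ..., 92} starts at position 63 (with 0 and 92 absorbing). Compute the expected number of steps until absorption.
E[τ | X_0 = 63] = 1827

Let v_k = E[τ | X_0 = k]. Boundary: v_0 = v_92 = 0. Recurrence: v_k = 1 + (v_{k-1} + v_{k+1})/2 for 1 ≤ k ≤ 91. The particular solution to v_k − (v_{k-1} + v_{k+1})/2 = 1 is v_k = −k^2. Adding homogeneous solution A + B k and matching boundaries gives v_k = k (92 − k). Substituting k = 63: v_63 = 63 · 29 = 1827.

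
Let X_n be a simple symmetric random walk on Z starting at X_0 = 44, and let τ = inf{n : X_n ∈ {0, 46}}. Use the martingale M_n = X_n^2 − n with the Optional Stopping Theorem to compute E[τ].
E[τ] = 88

M_n = X_n^2 − n is a martingale (since E[X_{n+1}^2 | F_n] = X_n^2 + 1). By OST (τ has finite mean in a bounded region), E[M_τ] = E[M_0] = X_0^2 − 0 = 44^2 = 1936. Also E[M_τ] = E[X_τ^2] − E[τ]. The walk exits at 0 or 46, with P(hit 46 first) = 44/46, so E[X_τ^2] = 46^2 · 44/46 + 0 = 2024. Thus E[τ] = E[X_τ^2] − E[M_τ] = 2024 − 1936 = 88 = 44(46 − 44) = 88.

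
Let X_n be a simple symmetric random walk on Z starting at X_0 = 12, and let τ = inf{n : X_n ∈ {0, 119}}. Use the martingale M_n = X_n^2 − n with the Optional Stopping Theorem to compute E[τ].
E[τ] = 1284

M_n = X_n^2 − n is a martingale (since E[X_{n+1}^2 | F_n] = X_n^2 + 1). By OST (τ has finite mean in a bounded region), E[M_τ] = E[M_0] = X_0^2 − 0 = 12^2 = 144. Also E[M_τ] = E[X_τ^2] − E[τ]. The walk exits at 0 or 119, with P(hit 119 first) = 12/119, so E[X_τ^2] = 119^2 · 12/119 + 0 = 1428. Thus E[τ] = E[X_τ^2] − E[M_τ] = 1428 − 144 = 1284 = 12(119 − 12) = 1284.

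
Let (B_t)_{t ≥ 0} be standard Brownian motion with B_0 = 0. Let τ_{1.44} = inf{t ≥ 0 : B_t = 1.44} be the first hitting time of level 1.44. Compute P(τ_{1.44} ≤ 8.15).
P(τ_{1.44} ≤ 8.15) = 2(1 − Φ(1.44/√8.15)) = 2(1 − Φ(0.5044)) ≈ 0.6140

By the reflection principle for standard BM, P(τ_b ≤ t) = 2 · P(B_t ≥ b). Since B_t ~ N(0, t), P(B_t ≥ 1.44) = 1 − Φ(1.44/√t) = 1 − Φ(1.44/√8.15) = 1 − Φ(0.5044) ≈ 0.30699. Doubling: P(τ_{1.44} ≤ 8.15) ≈ 2 · 0.30699 = 0.61398 ≈ 0.6140.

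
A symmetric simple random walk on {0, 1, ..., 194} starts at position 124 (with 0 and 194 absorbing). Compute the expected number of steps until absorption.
E[τ | X_0 = 124] = 8680

Let v_k = E[τ | X_0 = k]. Boundary: v_0 = v_194 = 0. Recurrence: v_k = 1 + (v_{k-1} + v_{k+1})/2 for 1 ≤ k ≤ 193. The particular solution to v_k − (v_{k-1} + v_{k+1})/2 = 1 is v_k = −k^2. Adding homogeneous solution A + B k and matching boundaries gives v_k = k (194 − k). Substituting k = 124: v_124 = 124 · 70 = 8680.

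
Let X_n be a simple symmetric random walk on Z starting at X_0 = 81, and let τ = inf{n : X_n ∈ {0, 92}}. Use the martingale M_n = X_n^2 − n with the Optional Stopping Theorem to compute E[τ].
E[τ] = 891

M_n = X_n^2 − n is a martingale (since E[X_{n+1}^2 | F_n] = X_n^2 + 1). By OST (τ has finite mean in a bounded region), E[M_τ] = E[M_0] = X_0^2 − 0 = 81^2 = 6561. Also E[M_τ] = E[X_τ^2] − E[τ]. The walk exits at 0 or 92, with P(hit 92 first) = 81/92, so E[X_τ^2] = 92^2 · 81/92 + 0 = 7452. Thus E[τ] = E[X_τ^2] − E[M_τ] = 7452 − 6561 = 891 = 81(92 − 81) = 891.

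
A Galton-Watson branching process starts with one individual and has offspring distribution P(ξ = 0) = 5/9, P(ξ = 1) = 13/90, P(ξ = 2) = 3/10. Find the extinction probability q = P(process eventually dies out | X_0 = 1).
q = 1

Mean offspring μ = 0·5/9 + 1·13/90 + 2·3/10 = 67/90 ≤ 1. For μ ≤ 1 with offspring not concentrated at 1, the Galton-Watson process goes extinct almost surely, so q = 1.
(Algebraic check: The pgf is f(s) = 5/9 + 13/90·s + 3/10·s². The extinction probability q is the smallest fixed point of f in [0, 1]. Setting s = f(s):
  3/10·s² + (13/90 − 1)·s + 5/9 = 0
  3/10·s² − (5/9 + 3/10)·s + 5/9 = 0
which factors as (s − 1)·(3/10·s − 5/9) = 0, giving roots s = 1 and s = (5/9)/(3/10) = 50/27. Since 50/27 ≥ 1, the smallest root in [0, 1] is s = 1.)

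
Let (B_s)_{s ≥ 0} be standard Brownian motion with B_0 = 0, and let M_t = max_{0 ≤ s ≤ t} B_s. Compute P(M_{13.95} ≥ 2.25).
P(M_{13.95} ≥ 2.25) = 2·P(B_{13.95} ≥ 2.25) = 2(1 − Φ(2.25/√13.95)) ≈ 0.5469

By the reflection principle for Brownian motion, P(M_t ≥ a) = 2 · P(B_t ≥ a) for a ≥ 0. Since B_t ~ N(0, t), P(B_t ≥ 2.25) = 1 − Φ(2.25/√t) = 1 − Φ(2.25/√13.95) = 1 − Φ(0.6024). So
  P(M_{13.95} ≥ 2.25) = 2(1 − Φ(0.6024)) ≈ 0.5469.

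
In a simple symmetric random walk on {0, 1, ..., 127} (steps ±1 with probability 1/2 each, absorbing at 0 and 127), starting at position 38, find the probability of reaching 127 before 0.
P(hit 127 before 0) = 38/127

Let u_k = P(hit 127 before 0 | start at k). Then u_0 = 0, u_127 = 1, and u_k = u_{k-1}/2 + u_{k+1}/2 for 1 ≤ k ≤ 126. This harmonic recurrence is solved by u_k = k/127, giving u_38 = 38/127.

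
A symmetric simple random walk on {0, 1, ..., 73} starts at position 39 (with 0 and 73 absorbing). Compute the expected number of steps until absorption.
E[τ | X_0 = 39] = 1326

Let v_k = E[τ | X_0 = k]. Boundary: v_0 = v_73 = 0. Recurrence: v_k = 1 + (v_{k-1} + v_{k+1})/2 for 1 ≤ k ≤ 72. The particular solution to v_k − (v_{k-1} + v_{k+1})/2 = 1 is v_k = −k^2. Adding homogeneous solution A + B k and matching boundaries gives v_k = k (73 − k). Substituting k = 39: v_39 = 39 · 34 = 1326.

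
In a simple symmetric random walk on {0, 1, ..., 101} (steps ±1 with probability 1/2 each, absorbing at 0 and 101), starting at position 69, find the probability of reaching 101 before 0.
P(hit 101 before 0) = 69/101

Let u_k = P(hit 101 before 0 | start at k). Then u_0 = 0, u_101 = 1, and u_k = u_{k-1}/2 + u_{k+1}/2 for 1 ≤ k ≤ 100. This harmonic recurrence is solved by u_k = k/101, giving u_69 = 69/101.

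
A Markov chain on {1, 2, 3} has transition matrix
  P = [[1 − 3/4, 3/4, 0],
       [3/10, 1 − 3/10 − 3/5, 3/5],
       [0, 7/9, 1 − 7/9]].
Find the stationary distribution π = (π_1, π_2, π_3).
π = (7/38, 35/76, 27/76)

This is a birth-death chain on three states, which satisfies detailed balance: π_1 · P_{12} = π_2 · P_{21} and π_2 · P_{23} = π_3 · P_{32}.
From π_1 · 3/4 = π_2 · 3/10: π_2/π_1 = (3/4)/(3/10) = 5/2.
From π_2 · 3/5 = π_3 · 7/9: π_3/π_2 = (3/5)/(7/9) = 27/35.
Take π_1 proportional to 1; then unnormalized π = (1, 5/2, 27/14). Normalize by dividing by the sum 38/7:
  π = (7/38, 35/76, 27/76).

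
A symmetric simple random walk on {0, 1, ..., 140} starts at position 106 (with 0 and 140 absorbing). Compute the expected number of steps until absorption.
E[τ | X_0 = 106] = 3604

Let v_k = E[τ | X_0 = k]. Boundary: v_0 = v_140 = 0. Recurrence: v_k = 1 + (v_{k-1} + v_{k+1})/2 for 1 ≤ k ≤ 139. The particular solution to v_k − (v_{k-1} + v_{k+1})/2 = 1 is v_k = −k^2. Adding homogeneous solution A + B k and matching boundaries gives v_k = k (140 − k). Substituting k = 106: v_106 = 106 · 34 = 3604.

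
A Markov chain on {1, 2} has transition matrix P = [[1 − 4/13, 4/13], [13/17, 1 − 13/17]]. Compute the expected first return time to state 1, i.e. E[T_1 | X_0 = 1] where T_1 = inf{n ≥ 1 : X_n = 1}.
E[T_1 | X_0 = 1] = 1/π_1 = 237/169

For an irreducible recurrent Markov chain with stationary distribution π, E[T_i | X_0 = i] = 1/π_i (Kac's formula). Here π_1 = (13/17)/(4/13 + 13/17) = (13/17)/(237/221) = 169/237, so E[T_1 | X_0 = 1] = 1/π_1 = (4/13 + 13/17)/(13/17) = (237/221)/(13/17) = 237/169.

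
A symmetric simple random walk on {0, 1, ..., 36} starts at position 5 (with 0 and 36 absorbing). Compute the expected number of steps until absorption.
E[τ | X_0 = 5] = 155

Let v_k = E[τ | X_0 = k]. Boundary: v_0 = v_36 = 0. Recurrence: v_k = 1 + (v_{k-1} + v_{k+1})/2 for 1 ≤ k ≤ 35. The particular solution to v_k − (v_{k-1} + v_{k+1})/2 = 1 is v_k = −k^2. Adding homogeneous solution A + B k and matching boundaries gives v_k = k (36 − k). Substituting k = 5: v_5 = 5 · 31 = 155.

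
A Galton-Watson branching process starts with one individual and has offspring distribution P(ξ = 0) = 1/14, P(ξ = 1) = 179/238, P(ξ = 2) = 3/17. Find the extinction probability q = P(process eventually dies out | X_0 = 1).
q = 17/42

The pgf is f(s) = 1/14 + 179/238·s + 3/17·s². The extinction probability q is the smallest fixed point of f in [0, 1]. Setting s = f(s):
  3/17·s² + (179/238 − 1)·s + 1/14 = 0
  3/17·s² − (1/14 + 3/17)·s + 1/14 = 0
which factors as (s − 1)·(3/17·s − 1/14) = 0, giving roots s = 1 and s = (1/14)/(3/17) = 17/42.
Mean offspring μ = 179/238 + 2·3/17 = 263/238 > 1 (supercritical), so q < 1. The extinction probability is the smaller root: q = (1/14)/(3/17) = 17/42.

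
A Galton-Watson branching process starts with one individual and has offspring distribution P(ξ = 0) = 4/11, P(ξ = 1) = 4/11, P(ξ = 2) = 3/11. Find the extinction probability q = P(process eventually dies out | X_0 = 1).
q = 1

Mean offspring μ = 0·4/11 + 1·4/11 + 2·3/11 = 10/11 ≤ 1. For μ ≤ 1 with offspring not concentrated at 1, the Galton-Watson process goes extinct almost surely, so q = 1.
(Algebraic check: The pgf is f(s) = 4/11 + 4/11·s + 3/11·s². The extinction probability q is the smallest fixed point of f in [0, 1]. Setting s = f(s):
  3/11·s² + (4/11 − 1)·s + 4/11 = 0
  3/11·s² − (4/11 + 3/11)·s + 4/11 = 0
which factors as (s − 1)·(3/11·s − 4/11) = 0, giving roots s = 1 and s = (4/11)/(3/11) = 4/3. Since 4/3 ≥ 1, the smallest root in [0, 1] is s = 1.)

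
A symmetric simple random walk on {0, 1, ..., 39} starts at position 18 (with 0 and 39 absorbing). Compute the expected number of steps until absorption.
E[τ | X_0 = 18] = 378

Let v_k = E[τ | X_0 = k]. Boundary: v_0 = v_39 = 0. Recurrence: v_k = 1 + (v_{k-1} + v_{k+1})/2 for 1 ≤ k ≤ 38. The particular solution to v_k − (v_{k-1} + v_{k+1})/2 = 1 is v_k = −k^2. Adding homogeneous solution A + B k and matching boundaries gives v_k = k (39 − k). Substituting k = 18: v_18 = 18 · 21 = 378.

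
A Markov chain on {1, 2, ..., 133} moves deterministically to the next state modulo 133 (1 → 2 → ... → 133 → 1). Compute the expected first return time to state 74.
E[T_74 | X_0 = 74] = 133

The chain cycles deterministically, so starting at state 74 it returns in exactly 133 steps. Equivalently, the stationary distribution is uniform π_j = 1/133 for every state j, so by Kac's formula E[T_74] = 1/π_74 = 133.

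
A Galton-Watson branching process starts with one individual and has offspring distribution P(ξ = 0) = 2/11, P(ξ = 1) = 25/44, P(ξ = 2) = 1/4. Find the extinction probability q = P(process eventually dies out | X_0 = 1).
q = 8/11

The pgf is f(s) = 2/11 + 25/44·s + 1/4·s². The extinction probability q is the smallest fixed point of f in [0, 1]. Setting s = f(s):
  1/4·s² + (25/44 − 1)·s + 2/11 = 0
  1/4·s² − (2/11 + 1/4)·s + 2/11 = 0
which factors as (s − 1)·(1/4·s − 2/11) = 0, giving roots s = 1 and s = (2/11)/(1/4) = 8/11.
Mean offspring μ = 25/44 + 2·1/4 = 47/44 > 1 (supercritical), so q < 1. The extinction probability is the smaller root: q = (2/11)/(1/4) = 8/11.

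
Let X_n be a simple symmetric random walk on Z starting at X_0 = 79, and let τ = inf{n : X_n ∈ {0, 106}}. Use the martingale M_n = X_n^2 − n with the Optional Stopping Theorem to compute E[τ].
E[τ] = 2133

M_n = X_n^2 − n is a martingale (since E[X_{n+1}^2 | F_n] = X_n^2 + 1). By OST (τ has finite mean in a bounded region), E[M_τ] = E[M_0] = X_0^2 − 0 = 79^2 = 6241. Also E[M_τ] = E[X_τ^2] − E[τ]. The walk exits at 0 or 106, with P(hit 106 first) = 79/106, so E[X_τ^2] = 106^2 · 79/106 + 0 = 8374. Thus E[τ] = E[X_τ^2] − E[M_τ] = 8374 − 6241 = 2133 = 79(106 − 79) = 2133.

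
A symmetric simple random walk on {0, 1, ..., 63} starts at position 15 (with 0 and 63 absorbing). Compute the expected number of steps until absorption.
E[τ | X_0 = 15] = 720

Let v_k = E[τ | X_0 = k]. Boundary: v_0 = v_63 = 0. Recurrence: v_k = 1 + (v_{k-1} + v_{k+1})/2 for 1 ≤ k ≤ 62. The particular solution to v_k − (v_{k-1} + v_{k+1})/2 = 1 is v_k = −k^2. Adding homogeneous solution A + B k and matching boundaries gives v_k = k (63 − k). Substituting k = 15: v_15 = 15 · 48 = 720.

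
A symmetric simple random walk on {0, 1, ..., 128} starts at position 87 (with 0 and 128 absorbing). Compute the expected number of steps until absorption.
E[τ | X_0 = 87] = 3567

Let v_k = E[τ | X_0 = k]. Boundary: v_0 = v_128 = 0. Recurrence: v_k = 1 + (v_{k-1} + v_{k+1})/2 for 1 ≤ k ≤ 127. The particular solution to v_k − (v_{k-1} + v_{k+1})/2 = 1 is v_k = −k^2. Adding homogeneous solution A + B k and matching boundaries gives v_k = k (128 − k). Substituting k = 87: v_87 = 87 · 41 = 3567.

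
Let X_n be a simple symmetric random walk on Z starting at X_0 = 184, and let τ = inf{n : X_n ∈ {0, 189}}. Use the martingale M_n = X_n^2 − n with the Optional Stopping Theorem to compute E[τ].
E[τ] = 920

M_n = X_n^2 − n is a martingale (since E[X_{n+1}^2 | F_n] = X_n^2 + 1). By OST (τ has finite mean in a bounded region), E[M_τ] = E[M_0] = X_0^2 − 0 = 184^2 = 33856. Also E[M_τ] = E[X_τ^2] − E[τ]. The walk exits at 0 or 189, with P(hit 189 first) = 184/189, so E[X_τ^2] = 189^2 · 184/189 + 0 = 34776. Thus E[τ] = E[X_τ^2] − E[M_τ] = 34776 − 33856 = 920 = 184(189 − 184) = 920.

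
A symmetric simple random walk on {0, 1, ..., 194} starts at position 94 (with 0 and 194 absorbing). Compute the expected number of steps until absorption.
E[τ | X_0 = 94] = 9400

Let v_k = E[τ | X_0 = k]. Boundary: v_0 = v_194 = 0. Recurrence: v_k = 1 + (v_{k-1} + v_{k+1})/2 for 1 ≤ k ≤ 193. The particular solution to v_k − (v_{k-1} + v_{k+1})/2 = 1 is v_k = −k^2. Adding homogeneous solution A + B k and matching boundaries gives v_k = k (194 − k). Substituting k = 94: v_94 = 94 · 100 = 9400.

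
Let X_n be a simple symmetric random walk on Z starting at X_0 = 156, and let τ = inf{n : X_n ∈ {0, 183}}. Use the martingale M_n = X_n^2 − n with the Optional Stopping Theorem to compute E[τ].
E[τ] = 4212

M_n = X_n^2 − n is a martingale (since E[X_{n+1}^2 | F_n] = X_n^2 + 1). By OST (τ has finite mean in a bounded region), E[M_τ] = E[M_0] = X_0^2 − 0 = 156^2 = 24336. Also E[M_τ] = E[X_τ^2] − E[τ]. The walk exits at 0 or 183, with P(hit 183 first) = 156/183, so E[X_τ^2] = 183^2 · 156/183 + 0 = 28548. Thus E[τ] = E[X_τ^2] − E[M_τ] = 28548 − 24336 = 4212 = 156(183 − 156) = 4212.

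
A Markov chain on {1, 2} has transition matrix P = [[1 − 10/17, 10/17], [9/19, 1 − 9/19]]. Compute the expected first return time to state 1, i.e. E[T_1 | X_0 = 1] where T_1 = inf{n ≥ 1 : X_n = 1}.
E[T_1 | X_0 = 1] = 1/π_1 = 343/153

For an irreducible recurrent Markov chain with stationary distribution π, E[T_i | X_0 = i] = 1/π_i (Kac's formula). Here π_1 = (9/19)/(10/17 + 9/19) = (9/19)/(343/323) = 153/343, so E[T_1 | X_0 = 1] = 1/π_1 = (10/17 + 9/19)/(9/19) = (343/323)/(9/19) = 343/153.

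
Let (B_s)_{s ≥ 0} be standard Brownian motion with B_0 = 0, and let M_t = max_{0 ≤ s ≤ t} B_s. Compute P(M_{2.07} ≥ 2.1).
P(M_{2.07} ≥ 2.1) = 2·P(B_{2.07} ≥ 2.1) = 2(1 − Φ(2.1/√2.07)) ≈ 0.1444

By the reflection principle for Brownian motion, P(M_t ≥ a) = 2 · P(B_t ≥ a) for a ≥ 0. Since B_t ~ N(0, t), P(B_t ≥ 2.1) = 1 − Φ(2.1/√t) = 1 − Φ(2.1/√2.07) = 1 − Φ(1.4596). So
  P(M_{2.07} ≥ 2.1) = 2(1 − Φ(1.4596)) ≈ 0.1444.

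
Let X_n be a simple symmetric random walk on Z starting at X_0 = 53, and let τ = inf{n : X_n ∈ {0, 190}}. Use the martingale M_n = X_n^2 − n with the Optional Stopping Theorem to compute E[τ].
E[τ] = 7261

M_n = X_n^2 − n is a martingale (since E[X_{n+1}^2 | F_n] = X_n^2 + 1). By OST (τ has finite mean in a bounded region), E[M_τ] = E[M_0] = X_0^2 − 0 = 53^2 = 2809. Also E[M_τ] = E[X_τ^2] − E[τ]. The walk exits at 0 or 190, with P(hit 190 first) = 53/190, so E[X_τ^2] = 190^2 · 53/190 + 0 = 10070. Thus E[τ] = E[X_τ^2] − E[M_τ] = 10070 − 2809 = 7261 = 53(190 − 53) = 7261.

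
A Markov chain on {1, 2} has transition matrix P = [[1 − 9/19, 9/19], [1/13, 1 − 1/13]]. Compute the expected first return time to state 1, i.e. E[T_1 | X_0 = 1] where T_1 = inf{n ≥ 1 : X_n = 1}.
E[T_1 | X_0 = 1] = 1/π_1 = 136/19

For an irreducible recurrent Markov chain with stationary distribution π, E[T_i | X_0 = i] = 1/π_i (Kac's formula). Here π_1 = (1/13)/(9/19 + 1/13) = (1/13)/(136/247) = 19/136, so E[T_1 | X_0 = 1] = 1/π_1 = (9/19 + 1/13)/(1/13) = (136/247)/(1/13) = 136/19.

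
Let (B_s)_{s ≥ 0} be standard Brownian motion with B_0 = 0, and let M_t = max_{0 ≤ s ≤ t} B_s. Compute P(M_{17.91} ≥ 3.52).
P(M_{17.91} ≥ 3.52) = 2·P(B_{17.91} ≥ 3.52) = 2(1 − Φ(3.52/√17.91)) ≈ 0.4055

By the reflection principle for Brownian motion, P(M_t ≥ a) = 2 · P(B_t ≥ a) for a ≥ 0. Since B_t ~ N(0, t), P(B_t ≥ 3.52) = 1 − Φ(3.52/√t) = 1 − Φ(3.52/√17.91) = 1 − Φ(0.8318). So
  P(M_{17.91} ≥ 3.52) = 2(1 − Φ(0.8318)) ≈ 0.4055.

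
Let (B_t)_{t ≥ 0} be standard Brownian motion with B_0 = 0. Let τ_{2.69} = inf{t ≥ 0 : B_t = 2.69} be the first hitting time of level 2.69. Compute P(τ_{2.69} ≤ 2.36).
P(τ_{2.69} ≤ 2.36) = 2(1 − Φ(2.69/√2.36)) = 2(1 − Φ(1.7510)) ≈ 0.0799

By the reflection principle for standard BM, P(τ_b ≤ t) = 2 · P(B_t ≥ b). Since B_t ~ N(0, t), P(B_t ≥ 2.69) = 1 − Φ(2.69/√t) = 1 − Φ(2.69/√2.36) = 1 − Φ(1.7510) ≈ 0.03997. Doubling: P(τ_{2.69} ≤ 2.36) ≈ 2 · 0.03997 = 0.07994 ≈ 0.0799.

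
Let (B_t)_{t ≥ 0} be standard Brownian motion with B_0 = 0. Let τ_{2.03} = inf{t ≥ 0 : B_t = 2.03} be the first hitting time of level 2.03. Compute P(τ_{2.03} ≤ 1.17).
P(τ_{2.03} ≤ 1.17) = 2(1 − Φ(2.03/√1.17)) = 2(1 − Φ(1.8767)) ≈ 0.0606

By the reflection principle for standard BM, P(τ_b ≤ t) = 2 · P(B_t ≥ b). Since B_t ~ N(0, t), P(B_t ≥ 2.03) = 1 − Φ(2.03/√t) = 1 − Φ(2.03/√1.17) = 1 − Φ(1.8767) ≈ 0.03028. Doubling: P(τ_{2.03} ≤ 1.17) ≈ 2 · 0.03028 = 0.06056 ≈ 0.0606.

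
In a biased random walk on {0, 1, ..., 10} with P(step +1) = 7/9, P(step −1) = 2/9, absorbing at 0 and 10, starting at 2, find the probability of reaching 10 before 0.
P(hit 10 before 0) = (1 − (2/7)^2) / (1 − (2/7)^10) = 5764801/6277205

Let u_k denote P(reach 10 before 0 | start at k). Boundary: u_0 = 0, u_10 = 1. Recurrence: u_k = 7/9·u_{k+1} + 2/9·u_{k-1} for 1 ≤ k ≤ 9. Try u_k = A + B·r^k with r = q/p = (2/9)/(7/9) = 2/7. Substitution satisfies the recurrence; boundary conditions give:
  u_k = (1 − r^k) / (1 − r^N) = (1 − (2/7)^2) / (1 − (2/7)^10) = 5764801/6277205.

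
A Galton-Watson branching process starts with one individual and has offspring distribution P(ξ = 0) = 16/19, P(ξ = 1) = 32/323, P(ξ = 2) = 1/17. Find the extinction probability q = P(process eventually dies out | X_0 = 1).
q = 1

Mean offspring μ = 0·16/19 + 1·32/323 + 2·1/17 = 70/323 ≤ 1. For μ ≤ 1 with offspring not concentrated at 1, the Galton-Watson process goes extinct almost surely, so q = 1.
(Algebraic check: The pgf is f(s) = 16/19 + 32/323·s + 1/17·s². The extinction probability q is the smallest fixed point of f in [0, 1]. Setting s = f(s):
  1/17·s² + (32/323 − 1)·s + 16/19 = 0
  1/17·s² − (16/19 + 1/17)·s + 16/19 = 0
which factors as (s − 1)·(1/17·s − 16/19) = 0, giving roots s = 1 and s = (16/19)/(1/17) = 272/19. Since 272/19 ≥ 1, the smallest root in [0, 1] is s = 1.)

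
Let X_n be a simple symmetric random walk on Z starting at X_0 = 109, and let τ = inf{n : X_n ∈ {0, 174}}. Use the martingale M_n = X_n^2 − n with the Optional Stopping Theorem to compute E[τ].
E[τ] = 7085

M_n = X_n^2 − n is a martingale (since E[X_{n+1}^2 | F_n] = X_n^2 + 1). By OST (τ has finite mean in a bounded region), E[M_τ] = E[M_0] = X_0^2 − 0 = 109^2 = 11881. Also E[M_τ] = E[X_τ^2] − E[τ]. The walk exits at 0 or 174, with P(hit 174 first) = 109/174, so E[X_τ^2] = 174^2 · 109/174 + 0 = 18966. Thus E[τ] = E[X_τ^2] − E[M_τ] = 18966 − 11881 = 7085 = 109(174 − 109) = 7085.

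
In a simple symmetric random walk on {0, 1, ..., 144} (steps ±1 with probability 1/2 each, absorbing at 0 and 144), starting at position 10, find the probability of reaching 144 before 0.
P(hit 144 before 0) = 10/144 = 5/72

Let u_k = P(hit 144 before 0 | start at k). Then u_0 = 0, u_144 = 1, and u_k = u_{k-1}/2 + u_{k+1}/2 for 1 ≤ k ≤ 143. This harmonic recurrence is solved by u_k = k/144, giving u_10 = 10/144 = 5/72.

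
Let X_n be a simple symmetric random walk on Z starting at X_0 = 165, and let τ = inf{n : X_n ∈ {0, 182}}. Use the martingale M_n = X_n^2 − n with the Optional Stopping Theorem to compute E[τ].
E[τ] = 2805

M_n = X_n^2 − n is a martingale (since E[X_{n+1}^2 | F_n] = X_n^2 + 1). By OST (τ has finite mean in a bounded region), E[M_τ] = E[M_0] = X_0^2 − 0 = 165^2 = 27225. Also E[M_τ] = E[X_τ^2] − E[τ]. The walk exits at 0 or 182, with P(hit 182 first) = 165/182, so E[X_τ^2] = 182^2 · 165/182 + 0 = 30030. Thus E[τ] = E[X_τ^2] − E[M_τ] = 30030 − 27225 = 2805 = 165(182 − 165) = 2805.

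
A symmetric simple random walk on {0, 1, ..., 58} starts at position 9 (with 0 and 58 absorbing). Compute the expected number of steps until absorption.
E[τ | X_0 = 9] = 441

Let v_k = E[τ | X_0 = k]. Boundary: v_0 = v_58 = 0. Recurrence: v_k = 1 + (v_{k-1} + v_{k+1})/2 for 1 ≤ k ≤ 57. The particular solution to v_k − (v_{k-1} + v_{k+1})/2 = 1 is v_k = −k^2. Adding homogeneous solution A + B k and matching boundaries gives v_k = k (58 − k). Substituting k = 9: v_9 = 9 · 49 = 441.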